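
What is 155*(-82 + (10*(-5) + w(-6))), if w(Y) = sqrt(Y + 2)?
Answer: -20460 + 310*I ≈ -20460.0 + 310.0*I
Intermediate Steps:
w(Y) = sqrt(2 + Y)
155*(-82 + (10*(-5) + w(-6))) = 155*(-82 + (10*(-5) + sqrt(2 - 6))) = 155*(-82 + (-50 + sqrt(-4))) = 155*(-82 + (-50 + 2*I)) = 155*(-132 + 2*I) = -20460 + 310*I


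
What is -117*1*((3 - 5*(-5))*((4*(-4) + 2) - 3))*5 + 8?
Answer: 278468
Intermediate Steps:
-117*1*((3 - 5*(-5))*((4*(-4) + 2) - 3))*5 + 8 = -117*1*((3 + 25)*((-16 + 2) - 3))*5 + 8 = -117*1*(28*(-14 - 3))*5 + 8 = -117*1*(28*(-17))*5 + 8 = -117*1*(-476)*5 + 8 = -(-55692)*5 + 8 = -117*(-2380) + 8 = 278460 + 8 = 278468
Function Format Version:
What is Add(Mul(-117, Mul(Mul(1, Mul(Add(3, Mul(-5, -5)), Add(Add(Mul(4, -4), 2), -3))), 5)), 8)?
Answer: 278468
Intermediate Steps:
Add(Mul(-117, Mul(Mul(1, Mul(Add(3, Mul(-5, -5)), Add(Add(Mul(4, -4), 2), -3))), 5)), 8) = Add(Mul(-117, Mul(Mul(1, Mul(Add(3, 25), Add(Add(-16, 2), -3))), 5)), 8) = Add(Mul(-117, Mul(Mul(1, Mul(28, Add(-14, -3))), 5)), 8) = Add(Mul(-117, Mul(Mul(1, Mul(28, -17)), 5)), 8) = Add(Mul(-117, Mul(Mul(1, -476), 5)), 8) = Add(Mul(-117, Mul(-476, 5)), 8) = Add(Mul(-117, -2380), 8) = Add(278460, 8) = 278468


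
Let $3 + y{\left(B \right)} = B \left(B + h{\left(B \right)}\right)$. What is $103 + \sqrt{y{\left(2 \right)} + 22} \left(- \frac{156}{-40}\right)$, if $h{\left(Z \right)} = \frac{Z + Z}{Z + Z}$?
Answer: $\frac{245}{2} \approx 122.5$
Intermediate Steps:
$h{\left(Z \right)} = 1$ ($h{\left(Z \right)} = \frac{2 Z}{2 Z} = 2 Z \frac{1}{2 Z} = 1$)
$y{\left(B \right)} = -3 + B \left(1 + B\right)$ ($y{\left(B \right)} = -3 + B \left(B + 1\right) = -3 + B \left(1 + B\right)$)
$103 + \sqrt{y{\left(2 \right)} + 22} \left(- \frac{156}{-40}\right) = 103 + \sqrt{\left(-3 + 2 + 2^{2}\right) + 22} \left(- \frac{156}{-40}\right) = 103 + \sqrt{\left(-3 + 2 + 4\right) + 22} \left(\left(-156\right) \left(- \frac{1}{40}\right)\right) = 103 + \sqrt{3 + 22} \cdot \frac{39}{10} = 103 + \sqrt{25} \cdot \frac{39}{10} = 103 + 5 \cdot \frac{39}{10} = 103 + \frac{39}{2} = \frac{245}{2}$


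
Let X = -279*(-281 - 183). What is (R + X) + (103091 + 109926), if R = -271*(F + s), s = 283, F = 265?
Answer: 193965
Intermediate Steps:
X = 129456 (X = -279*(-464) = 129456)
R = -148508 (R = -271*(265 + 283) = -271*548 = -148508)
(R + X) + (103091 + 109926) = (-148508 + 129456) + (103091 + 109926) = -19052 + 213017 = 193965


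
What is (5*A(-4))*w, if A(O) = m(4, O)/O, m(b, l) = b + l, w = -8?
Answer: 0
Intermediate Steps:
A(O) = (4 + O)/O
(5*A(-4))*w = (5*((4 - 4)/(-4)))*(-8) = (5*(-1/4*0))*(-8) = (5*0)*(-8) = 0*(-8) = 0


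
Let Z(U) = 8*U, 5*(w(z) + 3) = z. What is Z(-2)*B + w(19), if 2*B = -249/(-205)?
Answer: -1828/205 ≈ -8.9171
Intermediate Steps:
B = 249/410 (B = (-249/(-205))/2 = (-249*(-1/205))/2 = (½)*(249/205) = 249/410 ≈ 0.60732)
w(z) = -3 + z/5
Z(-2)*B + w(19) = (8*(-2))*(249/410) + (-3 + (⅕)*19) = -16*249/410 + (-3 + 19/5) = -1992/205 + ⅘ = -1828/205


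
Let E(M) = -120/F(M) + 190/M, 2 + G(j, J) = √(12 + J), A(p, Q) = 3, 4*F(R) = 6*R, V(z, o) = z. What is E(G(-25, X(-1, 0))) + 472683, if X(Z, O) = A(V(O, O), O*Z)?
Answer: 472703 + 10*√15 ≈ 4.7274e+5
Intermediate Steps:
F(R) = 3*R/2 (F(R) = (6*R)/4 = 3*R/2)
X(Z, O) = 3
G(j, J) = -2 + √(12 + J)
E(M) = 110/M (E(M) = -120*2/(3*M) + 190/M = -80/M + 190/M = 110/M)
E(G(-25, X(-1, 0))) + 472683 = 110/(-2 + √(12 + 3)) + 472683 = 110/(-2 + √15) + 472683 = 472683 + 110/(-2 + √15)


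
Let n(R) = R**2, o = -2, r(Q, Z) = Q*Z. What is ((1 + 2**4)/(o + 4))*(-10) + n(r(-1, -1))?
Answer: -84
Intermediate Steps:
((1 + 2**4)/(o + 4))*(-10) + n(r(-1, -1)) = ((1 + 2**4)/(-2 + 4))*(-10) + (-1*(-1))**2 = ((1 + 16)/2)*(-10) + 1**2 = (17*(1/2))*(-10) + 1 = (17/2)*(-10) + 1 = -85 + 1 = -84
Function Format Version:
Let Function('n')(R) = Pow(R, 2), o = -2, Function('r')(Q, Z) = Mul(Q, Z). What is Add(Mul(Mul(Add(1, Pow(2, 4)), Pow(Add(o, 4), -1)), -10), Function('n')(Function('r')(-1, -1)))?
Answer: -84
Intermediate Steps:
Add(Mul(Mul(Add(1, Pow(2, 4)), Pow(Add(o, 4), -1)), -10), Function('n')(Function('r')(-1, -1))) = Add(Mul(Mul(Add(1, Pow(2, 4)), Pow(Add(-2, 4), -1)), -10), Pow(Mul(-1, -1), 2)) = Add(Mul(Mul(Add(1, 16), Pow(2, -1)), -10), Pow(1, 2)) = Add(Mul(Mul(17, Rational(1, 2)), -10), 1) = Add(Mul(Rational(17, 2), -10), 1) = Add(-85, 1) = -84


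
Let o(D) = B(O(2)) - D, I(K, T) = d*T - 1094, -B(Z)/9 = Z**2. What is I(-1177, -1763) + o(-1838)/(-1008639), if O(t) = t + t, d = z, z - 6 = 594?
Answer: -1068041786960/1008639 ≈ -1.0589e+6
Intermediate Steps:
z = 600 (z = 6 + 594 = 600)
d = 600
O(t) = 2*t
B(Z) = -9*Z**2
I(K, T) = -1094 + 600*T (I(K, T) = 600*T - 1094 = -1094 + 600*T)
o(D) = -144 - D (o(D) = -9*(2*2)**2 - D = -9*4**2 - D = -9*16 - D = -144 - D)
I(-1177, -1763) + o(-1838)/(-1008639) = (-1094 + 600*(-1763)) + (-144 - 1*(-1838))/(-1008639) = (-1094 - 1057800) + (-144 + 1838)*(-1/1008639) = -1058894 + 1694*(-1/1008639) = -1058894 - 1694/1008639 = -1068041786960/1008639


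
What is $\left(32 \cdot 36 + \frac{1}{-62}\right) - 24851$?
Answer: $- \frac{1469339}{62} \approx -23699.0$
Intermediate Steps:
$\left(32 \cdot 36 + \frac{1}{-62}\right) - 24851 = \left(1152 - \frac{1}{62}\right) - 24851 = \frac{71423}{62} - 24851 = - \frac{1469339}{62}$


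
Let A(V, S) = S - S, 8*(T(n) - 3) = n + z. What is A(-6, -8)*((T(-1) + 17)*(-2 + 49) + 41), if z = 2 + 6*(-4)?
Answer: 0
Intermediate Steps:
z = -22 (z = 2 - 24 = -22)
T(n) = ¼ + n/8 (T(n) = 3 + (n - 22)/8 = 3 + (-22 + n)/8 = 3 + (-11/4 + n/8) = ¼ + n/8)
A(V, S) = 0
A(-6, -8)*((T(-1) + 17)*(-2 + 49) + 41) = 0*(((¼ + (⅛)*(-1)) + 17)*(-2 + 49) + 41) = 0*(((¼ - ⅛) + 17)*47 + 41) = 0*((⅛ + 17)*47 + 41) = 0*((137/8)*47 + 41) = 0*(6439/8 + 41) = 0*(6767/8) = 0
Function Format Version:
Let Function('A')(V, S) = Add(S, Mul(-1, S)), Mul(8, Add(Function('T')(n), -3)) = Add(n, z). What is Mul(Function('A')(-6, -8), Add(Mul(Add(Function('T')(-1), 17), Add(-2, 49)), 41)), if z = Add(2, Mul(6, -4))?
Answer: 0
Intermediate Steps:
z = -22 (z = Add(2, -24) = -22)
Function('T')(n) = Add(Rational(1, 4), Mul(Rational(1, 8), n)) (Function('T')(n) = Add(3, Mul(Rational(1, 8), Add(n, -22))) = Add(3, Mul(Rational(1, 8), Add(-22, n))) = Add(3, Add(Rational(-11, 4), Mul(Rational(1, 8), n))) = Add(Rational(1, 4), Mul(Rational(1, 8), n)))
Function('A')(V, S) = 0
Mul(Function('A')(-6, -8), Add(Mul(Add(Function('T')(-1), 17), Add(-2, 49)), 41)) = Mul(0, Add(Mul(Add(Add(Rational(1, 4), Mul(Rational(1, 8), -1)), 17), Add(-2, 49)), 41)) = Mul(0, Add(Mul(Add(Add(Rational(1, 4), Rational(-1, 8)), 17), 47), 41)) = Mul(0, Add(Mul(Add(Rational(1, 8), 17), 47), 41)) = Mul(0, Add(Mul(Rational(137, 8), 47), 41)) = Mul(0, Add(Rational(6439, 8), 41)) = Mul(0, Rational(6767, 8)) = 0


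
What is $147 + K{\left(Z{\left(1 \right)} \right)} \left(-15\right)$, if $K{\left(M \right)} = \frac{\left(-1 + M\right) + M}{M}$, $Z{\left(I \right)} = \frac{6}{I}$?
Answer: $\frac{239}{2} \approx 119.5$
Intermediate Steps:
$K{\left(M \right)} = \frac{-1 + 2 M}{M}$
$147 + K{\left(Z{\left(1 \right)} \right)} \left(-15\right) = 147 + \left(2 - \frac{1}{6 \cdot 1^{-1}}\right) \left(-15\right) = 147 + \left(2 - \frac{1}{6 \cdot 1}\right) \left(-15\right) = 147 + \left(2 - \frac{1}{6}\right) \left(-15\right) = 147 + \frac{11}{6} \left(-15\right) = 147 - \frac{55}{2} = \frac{239}{2}$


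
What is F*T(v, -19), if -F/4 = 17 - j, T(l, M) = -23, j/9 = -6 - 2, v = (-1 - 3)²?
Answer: 8188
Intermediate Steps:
v = 16 (v = (-4)² = 16)
j = -72 (j = 9*(-6 - 2) = 9*(-8) = -72)
F = -356 (F = -4*(17 - 1*(-72)) = -4*(17 + 72) = -4*89 = -356)
F*T(v, -19) = -356*(-23) = 8188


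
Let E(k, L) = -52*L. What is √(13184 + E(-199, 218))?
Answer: 2*√462 ≈ 42.988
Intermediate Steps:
√(13184 + E(-199, 218)) = √(13184 - 52*218) = √(13184 - 11336) = √1848 = 2*√462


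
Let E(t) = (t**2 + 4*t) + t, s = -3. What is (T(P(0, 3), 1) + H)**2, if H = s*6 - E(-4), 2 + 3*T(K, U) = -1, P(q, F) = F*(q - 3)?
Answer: 225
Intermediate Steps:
P(q, F) = F*(-3 + q)
T(K, U) = -1 (T(K, U) = -2/3 + (1/3)*(-1) = -2/3 - 1/3 = -1)
E(t) = t**2 + 5*t
H = -14 (H = -3*6 - (-4)*(5 - 4) = -18 - (-4) = -18 - 1*(-4) = -18 + 4 = -14)
(T(P(0, 3), 1) + H)**2 = (-1 - 14)**2 = (-15)**2 = 225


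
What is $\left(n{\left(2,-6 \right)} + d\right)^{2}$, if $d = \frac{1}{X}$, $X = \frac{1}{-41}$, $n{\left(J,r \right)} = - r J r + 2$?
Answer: $12321$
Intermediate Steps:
$n{\left(J,r \right)} = 2 - J r^{2}$ ($n{\left(J,r \right)} = - J r r + 2 = - J r^{2} + 2 = 2 - J r^{2}$)
$X = - \frac{1}{41} \approx -0.02439$
$d = -41$ ($d = \frac{1}{- \frac{1}{41}} = -41$)
$\left(n{\left(2,-6 \right)} + d\right)^{2} = \left(\left(2 - 2 \left(-6\right)^{2}\right) - 41\right)^{2} = \left(\left(2 - 2 \cdot 36\right) - 41\right)^{2} = \left(\left(2 - 72\right) - 41\right)^{2} = \left(-70 - 41\right)^{2} = \left(-111\right)^{2} = 12321$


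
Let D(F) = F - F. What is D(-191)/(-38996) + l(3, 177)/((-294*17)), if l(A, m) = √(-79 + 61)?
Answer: -I*√2/1666 ≈ -0.00084887*I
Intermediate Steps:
l(A, m) = 3*I*√2 (l(A, m) = √(-18) = 3*I*√2)
D(F) = 0
D(-191)/(-38996) + l(3, 177)/((-294*17)) = 0/(-38996) + (3*I*√2)/((-294*17)) = 0*(-1/38996) + (3*I*√2)/(-4998) = 0 + (3*I*√2)*(-1/4998) = 0 - I*√2/1666 = -I*√2/1666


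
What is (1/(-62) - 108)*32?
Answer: -107152/31 ≈ -3456.5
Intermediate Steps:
(1/(-62) - 108)*32 = (-1/62 - 108)*32 = -6697/62*32 = -107152/31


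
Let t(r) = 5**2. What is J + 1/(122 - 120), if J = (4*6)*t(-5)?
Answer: 1201/2 ≈ 600.50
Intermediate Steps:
t(r) = 25
J = 600 (J = (4*6)*25 = 24*25 = 600)
J + 1/(122 - 120) = 600 + 1/(122 - 120) = 600 + 1/2 = 1201/2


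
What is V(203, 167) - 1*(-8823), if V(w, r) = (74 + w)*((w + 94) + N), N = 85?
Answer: 114637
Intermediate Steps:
V(w, r) = (74 + w)*(179 + w) (V(w, r) = (74 + w)*((w + 94) + 85) = (74 + w)*((94 + w) + 85) = (74 + w)*(179 + w))
V(203, 167) - 1*(-8823) = (13246 + 203**2 + 253*203) - 1*(-8823) = (13246 + 41209 + 51359) + 8823 = 105814 + 8823 = 114637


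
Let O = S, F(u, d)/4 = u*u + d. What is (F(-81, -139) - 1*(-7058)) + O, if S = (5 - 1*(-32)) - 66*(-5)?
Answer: 33113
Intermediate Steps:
F(u, d) = 4*d + 4*u² (F(u, d) = 4*(u*u + d) = 4*(u² + d) = 4*(d + u²) = 4*d + 4*u²)
S = 367 (S = (5 + 32) + 330 = 37 + 330 = 367)
O = 367
(F(-81, -139) - 1*(-7058)) + O = ((4*(-139) + 4*(-81)²) - 1*(-7058)) + 367 = ((-556 + 4*6561) + 7058) + 367 = ((-556 + 26244) + 7058) + 367 = (25688 + 7058) + 367 = 32746 + 367 = 33113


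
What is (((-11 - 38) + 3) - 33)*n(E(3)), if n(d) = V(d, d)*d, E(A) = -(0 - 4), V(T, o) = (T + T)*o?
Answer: -10112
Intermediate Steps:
V(T, o) = 2*T*o (V(T, o) = (2*T)*o = 2*T*o)
E(A) = 4 (E(A) = -1*(-4) = 4)
n(d) = 2*d³ (n(d) = (2*d*d)*d = (2*d²)*d = 2*d³)
(((-11 - 38) + 3) - 33)*n(E(3)) = (((-11 - 38) + 3) - 33)*(2*4³) = ((-49 + 3) - 33)*(2*64) = (-46 - 33)*128 = -79*128 = -10112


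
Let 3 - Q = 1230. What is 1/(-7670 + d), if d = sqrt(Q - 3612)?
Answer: -7670/58833739 - I*sqrt(4839)/58833739 ≈ -0.00013037 - 1.1824e-6*I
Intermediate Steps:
Q = -1227 (Q = 3 - 1*1230 = 3 - 1230 = -1227)
d = I*sqrt(4839) (d = sqrt(-1227 - 3612) = sqrt(-4839) = I*sqrt(4839) ≈ 69.563*I)
1/(-7670 + d) = 1/(-7670 + I*sqrt(4839))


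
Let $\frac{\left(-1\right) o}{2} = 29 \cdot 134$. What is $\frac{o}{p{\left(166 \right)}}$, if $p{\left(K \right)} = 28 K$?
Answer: $- \frac{1943}{1162} \approx -1.6721$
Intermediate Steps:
$o = -7772$ ($o = - 2 \cdot 29 \cdot 134 = \left(-2\right) 3886 = -7772$)
$\frac{o}{p{\left(166 \right)}} = - \frac{7772}{28 \cdot 166} = - \frac{7772}{4648} = \left(-7772\right) \frac{1}{4648} = - \frac{1943}{1162}$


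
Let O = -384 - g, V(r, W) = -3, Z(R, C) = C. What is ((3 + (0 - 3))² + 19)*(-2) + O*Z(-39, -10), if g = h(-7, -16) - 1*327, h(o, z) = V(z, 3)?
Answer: 502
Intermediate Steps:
h(o, z) = -3
g = -330 (g = -3 - 1*327 = -3 - 327 = -330)
O = -54 (O = -384 - 1*(-330) = -384 + 330 = -54)
((3 + (0 - 3))² + 19)*(-2) + O*Z(-39, -10) = ((3 + (0 - 3))² + 19)*(-2) - 54*(-10) = ((3 - 3)² + 19)*(-2) + 540 = (0² + 19)*(-2) + 540 = (0 + 19)*(-2) + 540 = 19*(-2) + 540 = -38 + 540 = 502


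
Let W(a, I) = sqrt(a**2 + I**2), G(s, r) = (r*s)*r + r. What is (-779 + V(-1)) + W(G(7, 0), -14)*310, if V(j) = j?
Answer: 3560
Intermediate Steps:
G(s, r) = r + s*r**2 (G(s, r) = s*r**2 + r = r + s*r**2)
W(a, I) = sqrt(I**2 + a**2)
(-779 + V(-1)) + W(G(7, 0), -14)*310 = (-779 - 1) + sqrt((-14)**2 + (0*(1 + 0*7))**2)*310 = -780 + sqrt(196 + (0*(1 + 0))**2)*310 = -780 + sqrt(196 + (0*1)**2)*310 = -780 + sqrt(196 + 0**2)*310 = -780 + sqrt(196 + 0)*310 = -780 + sqrt(196)*310 = -780 + 14*310 = -780 + 4340 = 3560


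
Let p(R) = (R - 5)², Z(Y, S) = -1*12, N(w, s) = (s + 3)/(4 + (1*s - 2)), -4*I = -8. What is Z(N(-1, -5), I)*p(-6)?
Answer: -1452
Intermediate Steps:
I = 2 (I = -¼*(-8) = 2)
N(w, s) = (3 + s)/(2 + s) (N(w, s) = (3 + s)/(4 + (s - 2)) = (3 + s)/(4 + (-2 + s)) = (3 + s)/(2 + s))
Z(Y, S) = -12
p(R) = (-5 + R)²
Z(N(-1, -5), I)*p(-6) = -12*(-5 - 6)² = -12*(-11)² = -12*121 = -1452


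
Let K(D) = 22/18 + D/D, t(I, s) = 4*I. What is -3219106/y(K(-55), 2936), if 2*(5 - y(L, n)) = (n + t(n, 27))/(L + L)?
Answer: 6438212/3293 ≈ 1955.1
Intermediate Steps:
K(D) = 20/9 (K(D) = 22*(1/18) + 1 = 11/9 + 1 = 20/9)
y(L, n) = 5 - 5*n/(4*L) (y(L, n) = 5 - (n + 4*n)/(2*(L + L)) = 5 - 5*n/(2*(2*L)) = 5 - 5*n*1/(2*L)/2 = 5 - 5*n/(4*L))
-3219106/y(K(-55), 2936) = -3219106/(5 - 5/4*2936/20/9) = -3219106/(5 - 5/4*2936*9/20) = -3219106/(5 - 3303/2) = -3219106/(-3293/2) = -3219106*(-2/3293) = 6438212/3293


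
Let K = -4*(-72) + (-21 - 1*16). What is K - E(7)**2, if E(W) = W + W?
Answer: 55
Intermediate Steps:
E(W) = 2*W
K = 251 (K = 288 + (-21 - 16) = 288 - 37 = 251)
K - E(7)**2 = 251 - (2*7)**2 = 251 - 1*14**2 = 251 - 1*196 = 251 - 196 = 55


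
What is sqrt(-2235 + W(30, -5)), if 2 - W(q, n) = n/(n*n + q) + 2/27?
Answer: 2*I*sqrt(5471367)/99 ≈ 47.254*I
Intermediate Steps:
W(q, n) = 52/27 - n/(q + n**2) (W(q, n) = 2 - (n/(n*n + q) + 2/27) = 2 - (n/(n**2 + q) + 2*(1/27)) = 2 - (n/(q + n**2) + 2/27) = 2 - (2/27 + n/(q + n**2)) = 2 + (-2/27 - n/(q + n**2)) = 52/27 - n/(q + n**2))
sqrt(-2235 + W(30, -5)) = sqrt(-2235 + (-1*(-5) + (52/27)*30 + (52/27)*(-5)**2)/(30 + (-5)**2)) = sqrt(-2235 + (5 + 520/9 + (52/27)*25)/(30 + 25)) = sqrt(-2235 + (5 + 520/9 + 1300/27)/55) = sqrt(-2235 + (1/55)*(2995/27)) = sqrt(-2235 + 599/297) = sqrt(-663196/297) = 2*I*sqrt(5471367)/99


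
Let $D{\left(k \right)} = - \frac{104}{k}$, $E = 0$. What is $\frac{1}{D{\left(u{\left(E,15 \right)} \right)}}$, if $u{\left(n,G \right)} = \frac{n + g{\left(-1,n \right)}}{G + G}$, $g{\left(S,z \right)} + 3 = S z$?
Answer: $\frac{1}{1040} \approx 0.00096154$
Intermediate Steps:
$g{\left(S,z \right)} = -3 + S z$
$u{\left(n,G \right)} = - \frac{3}{2 G}$ ($u{\left(n,G \right)} = \frac{n - \left(3 + n\right)}{G + G} = - \frac{3}{2 G}$)
$\frac{1}{D{\left(u{\left(E,15 \right)} \right)}} = \frac{1}{\left(-104\right) \frac{1}{\left(- \frac{3}{2}\right) \frac{1}{15}}} = \frac{1}{\left(-104\right) \frac{1}{- \frac{1}{10}}} = \frac{1}{\left(-104\right) \left(-10\right)} = \frac{1}{1040}$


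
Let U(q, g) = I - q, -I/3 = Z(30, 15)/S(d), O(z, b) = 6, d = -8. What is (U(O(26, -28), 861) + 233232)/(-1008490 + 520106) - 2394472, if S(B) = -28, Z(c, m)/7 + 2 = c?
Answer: -1169422046495/488384 ≈ -2.3945e+6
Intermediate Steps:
Z(c, m) = -14 + 7*c
I = 21 (I = -3*(-14 + 7*30)/(-28) = -3*(-14 + 210)*(-1)/28 = -588*(-1)/28 = -3*(-7) = 21)
U(q, g) = 21 - q
(U(O(26, -28), 861) + 233232)/(-1008490 + 520106) - 2394472 = ((21 - 1*6) + 233232)/(-1008490 + 520106) - 2394472 = ((21 - 6) + 233232)/(-488384) - 2394472 = (15 + 233232)*(-1/488384) - 2394472 = 233247*(-1/488384) - 2394472 = -233247/488384 - 2394472 = -1169422046495/488384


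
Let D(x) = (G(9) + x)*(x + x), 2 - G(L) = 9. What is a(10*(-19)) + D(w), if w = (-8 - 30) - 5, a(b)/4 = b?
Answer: 3540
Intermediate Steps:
a(b) = 4*b
G(L) = -7 (G(L) = 2 - 1*9 = 2 - 9 = -7)
w = -43 (w = -38 - 5 = -43)
D(x) = 2*x*(-7 + x) (D(x) = (-7 + x)*(x + x) = (-7 + x)*(2*x) = 2*x*(-7 + x))
a(10*(-19)) + D(w) = 4*(10*(-19)) + 2*(-43)*(-7 - 43) = 4*(-190) + 2*(-43)*(-50) = -760 + 4300 = 3540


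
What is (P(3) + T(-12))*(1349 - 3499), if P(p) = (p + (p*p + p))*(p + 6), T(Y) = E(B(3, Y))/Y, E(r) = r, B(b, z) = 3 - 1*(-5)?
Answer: -866450/3 ≈ -2.8882e+5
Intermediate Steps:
B(b, z) = 8 (B(b, z) = 3 + 5 = 8)
T(Y) = 8/Y
P(p) = (6 + p)*(p² + 2*p) (P(p) = (p + (p² + p))*(6 + p) = (p + (p + p²))*(6 + p) = (p² + 2*p)*(6 + p) = (6 + p)*(p² + 2*p))
(P(3) + T(-12))*(1349 - 3499) = (3*(12 + 3² + 8*3) + 8/(-12))*(1349 - 3499) = (3*(12 + 9 + 24) + 8*(-1/12))*(-2150) = (3*45 - ⅔)*(-2150) = (135 - ⅔)*(-2150) = (403/3)*(-2150) = -866450/3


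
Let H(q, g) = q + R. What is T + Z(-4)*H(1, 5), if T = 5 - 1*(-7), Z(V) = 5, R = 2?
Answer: 27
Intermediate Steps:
H(q, g) = 2 + q (H(q, g) = q + 2 = 2 + q)
T = 12 (T = 5 + 7 = 12)
T + Z(-4)*H(1, 5) = 12 + 5*(2 + 1) = 12 + 5*3 = 12 + 15 = 27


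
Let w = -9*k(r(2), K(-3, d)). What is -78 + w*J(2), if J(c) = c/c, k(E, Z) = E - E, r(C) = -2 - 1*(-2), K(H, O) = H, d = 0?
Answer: -78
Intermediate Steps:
r(C) = 0 (r(C) = -2 + 2 = 0)
k(E, Z) = 0
J(c) = 1
w = 0 (w = -9*0 = 0)
-78 + w*J(2) = -78 + 0*1 = -78 + 0 = -78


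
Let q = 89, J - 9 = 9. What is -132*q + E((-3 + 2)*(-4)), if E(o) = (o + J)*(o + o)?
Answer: -11572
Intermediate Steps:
J = 18 (J = 9 + 9 = 18)
E(o) = 2*o*(18 + o) (E(o) = (o + 18)*(o + o) = (18 + o)*(2*o) = 2*o*(18 + o))
-132*q + E((-3 + 2)*(-4)) = -132*89 + 2*((-3 + 2)*(-4))*(18 + (-3 + 2)*(-4)) = -11748 + 2*(-1*(-4))*(18 - 1*(-4)) = -11748 + 2*4*(18 + 4) = -11748 + 2*4*22 = -11748 + 176 = -11572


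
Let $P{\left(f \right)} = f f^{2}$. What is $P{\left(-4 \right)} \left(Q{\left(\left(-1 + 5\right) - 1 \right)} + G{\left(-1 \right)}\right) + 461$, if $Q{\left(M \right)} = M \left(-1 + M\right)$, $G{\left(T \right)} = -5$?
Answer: $397$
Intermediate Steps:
$P{\left(f \right)} = f^{3}$
$P{\left(-4 \right)} \left(Q{\left(\left(-1 + 5\right) - 1 \right)} + G{\left(-1 \right)}\right) + 461 = \left(-4\right)^{3} \left(\left(\left(-1 + 5\right) - 1\right) \left(-1 + \left(\left(-1 + 5\right) - 1\right)\right) - 5\right) + 461 = - 64 \left(\left(4 - 1\right) \left(-1 + \left(4 - 1\right)\right) - 5\right) + 461 = - 64 \left(3 \left(-1 + 3\right) - 5\right) + 461 = - 64 \left(3 \cdot 2 - 5\right) + 461 = - 64 \left(6 - 5\right) + 461 = \left(-64\right) 1 + 461 = -64 + 461 = 397$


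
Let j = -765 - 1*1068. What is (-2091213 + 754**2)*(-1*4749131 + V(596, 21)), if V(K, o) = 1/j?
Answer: 13255316637243428/1833 ≈ 7.2315e+12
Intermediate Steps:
j = -1833 (j = -765 - 1068 = -1833)
V(K, o) = -1/1833 (V(K, o) = 1/(-1833) = -1/1833)
(-2091213 + 754**2)*(-1*4749131 + V(596, 21)) = (-2091213 + 754**2)*(-1*4749131 - 1/1833) = (-2091213 + 568516)*(-4749131 - 1/1833) = -1522697*(-8705157124/1833) = 13255316637243428/1833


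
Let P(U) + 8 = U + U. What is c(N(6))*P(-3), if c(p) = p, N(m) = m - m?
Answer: 0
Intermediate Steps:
P(U) = -8 + 2*U (P(U) = -8 + (U + U) = -8 + 2*U)
N(m) = 0
c(N(6))*P(-3) = 0*(-8 + 2*(-3)) = 0*(-8 - 6) = 0*(-14) = 0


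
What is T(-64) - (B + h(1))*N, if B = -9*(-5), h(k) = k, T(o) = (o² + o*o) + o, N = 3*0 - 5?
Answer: 8358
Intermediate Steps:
N = -5 (N = 0 - 5 = -5)
T(o) = o + 2*o² (T(o) = (o² + o²) + o = 2*o² + o = o + 2*o²)
B = 45
T(-64) - (B + h(1))*N = -64*(1 + 2*(-64)) - (45 + 1)*(-5) = -64*(1 - 128) - 46*(-5) = -64*(-127) - 1*(-230) = 8128 + 230 = 8358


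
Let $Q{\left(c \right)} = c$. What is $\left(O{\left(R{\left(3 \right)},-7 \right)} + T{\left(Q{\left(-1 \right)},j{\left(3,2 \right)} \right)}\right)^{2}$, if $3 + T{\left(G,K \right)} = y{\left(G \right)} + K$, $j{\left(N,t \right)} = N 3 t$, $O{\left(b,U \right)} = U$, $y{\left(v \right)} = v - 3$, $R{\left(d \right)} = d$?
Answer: $16$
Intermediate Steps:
$y{\left(v \right)} = -3 + v$
$j{\left(N,t \right)} = 3 N t$
$T{\left(G,K \right)} = -6 + G + K$ ($T{\left(G,K \right)} = -3 + \left(\left(-3 + G\right) + K\right) = -3 + \left(-3 + G + K\right) = -6 + G + K$)
$\left(O{\left(R{\left(3 \right)},-7 \right)} + T{\left(Q{\left(-1 \right)},j{\left(3,2 \right)} \right)}\right)^{2} = \left(-7 - \left(7 - 18\right)\right)^{2} = \left(-7 - -11\right)^{2} = \left(-7 + 11\right)^{2} = 4^{2} = 16$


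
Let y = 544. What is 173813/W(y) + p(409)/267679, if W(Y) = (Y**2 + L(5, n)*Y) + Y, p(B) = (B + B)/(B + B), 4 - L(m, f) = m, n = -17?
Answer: 46526385963/79215852544 ≈ 0.58734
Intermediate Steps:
L(m, f) = 4 - m
p(B) = 1 (p(B) = (2*B)/((2*B)) = (2*B)*(1/(2*B)) = 1)
W(Y) = Y**2 (W(Y) = (Y**2 + (4 - 1*5)*Y) + Y = (Y**2 + (4 - 5)*Y) + Y = (Y**2 - Y) + Y = Y**2)
173813/W(y) + p(409)/267679 = 173813/(544**2) + 1/267679 = 173813/295936 + 1*(1/267679) = 173813*(1/295936) + 1/267679 = 173813/295936 + 1/267679 = 46526385963/79215852544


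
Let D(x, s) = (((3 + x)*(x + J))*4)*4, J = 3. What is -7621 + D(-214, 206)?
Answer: 704715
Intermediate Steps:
D(x, s) = 16*(3 + x)**2 (D(x, s) = (((3 + x)*(x + 3))*4)*4 = (((3 + x)*(3 + x))*4)*4 = ((3 + x)**2*4)*4 = (4*(3 + x)**2)*4 = 16*(3 + x)**2)
-7621 + D(-214, 206) = -7621 + (144 + 16*(-214)**2 + 96*(-214)) = -7621 + (144 + 16*45796 - 20544) = -7621 + (144 + 732736 - 20544) = -7621 + 712336 = 704715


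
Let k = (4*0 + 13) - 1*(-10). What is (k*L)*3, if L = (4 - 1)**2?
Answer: 621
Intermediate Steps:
L = 9 (L = 3**2 = 9)
k = 23 (k = (0 + 13) + 10 = 13 + 10 = 23)
(k*L)*3 = (23*9)*3 = 207*3 = 621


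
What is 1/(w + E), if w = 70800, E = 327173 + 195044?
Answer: 1/593017 ≈ 1.6863e-6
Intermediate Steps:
E = 522217
1/(w + E) = 1/(70800 + 522217) = 1/593017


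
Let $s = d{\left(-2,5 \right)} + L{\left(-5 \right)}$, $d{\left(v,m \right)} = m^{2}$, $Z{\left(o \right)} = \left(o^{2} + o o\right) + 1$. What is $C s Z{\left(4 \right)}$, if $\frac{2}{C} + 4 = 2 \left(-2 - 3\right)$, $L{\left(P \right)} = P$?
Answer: $- \frac{660}{7} \approx -94.286$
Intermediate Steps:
$Z{\left(o \right)} = 1 + 2 o^{2}$ ($Z{\left(o \right)} = \left(o^{2} + o^{2}\right) + 1 = 2 o^{2} + 1 = 1 + 2 o^{2}$)
$C = - \frac{1}{7}$ ($C = \frac{2}{-4 + 2 \left(-2 - 3\right)} = \frac{2}{-4 + 2 \left(-5\right)} = \frac{2}{-4 - 10} = \frac{2}{-14} = 2 \left(- \frac{1}{14}\right) = - \frac{1}{7} \approx -0.14286$)
$s = 20$ ($s = 5^{2} - 5 = 25 - 5 = 20$)
$C s Z{\left(4 \right)} = \left(- \frac{1}{7}\right) 20 \left(1 + 2 \cdot 4^{2}\right) = - \frac{20 \left(1 + 2 \cdot 16\right)}{7} = - \frac{20 \left(1 + 32\right)}{7} = \left(- \frac{20}{7}\right) 33 = - \frac{660}{7}$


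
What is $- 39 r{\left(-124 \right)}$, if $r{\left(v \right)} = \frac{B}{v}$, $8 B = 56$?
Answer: $\frac{273}{124} \approx 2.2016$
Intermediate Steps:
$B = 7$ ($B = \frac{1}{8} \cdot 56 = 7$)
$r{\left(v \right)} = \frac{7}{v}$
$- 39 r{\left(-124 \right)} = - 39 \frac{7}{-124} = - 39 \cdot 7 \left(- \frac{1}{124}\right) = \left(-39\right) \left(- \frac{7}{124}\right) = \frac{273}{124}$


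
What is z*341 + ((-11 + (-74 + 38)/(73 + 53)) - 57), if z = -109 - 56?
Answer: -394333/7 ≈ -56333.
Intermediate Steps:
z = -165
z*341 + ((-11 + (-74 + 38)/(73 + 53)) - 57) = -165*341 + ((-11 + (-74 + 38)/(73 + 53)) - 57) = -56265 + ((-11 - 36/126) - 57) = -56265 + ((-11 - 36*1/126) - 57) = -56265 + ((-11 - 2/7) - 57) = -56265 + (-79/7 - 57) = -56265 - 478/7 = -394333/7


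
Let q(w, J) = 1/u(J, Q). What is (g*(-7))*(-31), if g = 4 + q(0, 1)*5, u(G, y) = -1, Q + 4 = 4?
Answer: -217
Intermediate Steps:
Q = 0 (Q = -4 + 4 = 0)
q(w, J) = -1 (q(w, J) = 1/(-1) = -1)
g = -1 (g = 4 - 1*5 = 4 - 5 = -1)
(g*(-7))*(-31) = -1*(-7)*(-31) = 7*(-31) = -217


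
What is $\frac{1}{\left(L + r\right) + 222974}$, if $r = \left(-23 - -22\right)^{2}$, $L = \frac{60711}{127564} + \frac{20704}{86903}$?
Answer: $\frac{11085694292}{2471840601811789} \approx 4.4848 \cdot 10^{-6}$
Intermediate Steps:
$L = \frac{7917053089}{11085694292}$ ($L = 60711 \cdot \frac{1}{127564} + 20704 \cdot \frac{1}{86903} = \frac{60711}{127564} + \frac{20704}{86903} = \frac{7917053089}{11085694292} \approx 0.71417$)
$r = 1$ ($r = \left(-23 + \left(-41 + 63\right)\right)^{2} = \left(-23 + 22\right)^{2} = \left(-1\right)^{2} = 1$)
$\frac{1}{\left(L + r\right) + 222974} = \frac{1}{\left(\frac{7917053089}{11085694292} + 1\right) + 222974} = \frac{1}{\frac{19002747381}{11085694292} + 222974} = \frac{1}{\frac{2471840601811789}{11085694292}} = \frac{11085694292}{2471840601811789}$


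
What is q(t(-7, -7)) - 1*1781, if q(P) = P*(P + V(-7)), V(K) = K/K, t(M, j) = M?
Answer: -1739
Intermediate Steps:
V(K) = 1
q(P) = P*(1 + P) (q(P) = P*(P + 1) = P*(1 + P))
q(t(-7, -7)) - 1*1781 = -7*(1 - 7) - 1*1781 = -7*(-6) - 1781 = 42 - 1781 = -1739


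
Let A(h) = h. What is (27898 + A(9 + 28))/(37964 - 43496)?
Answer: -27935/5532 ≈ -5.0497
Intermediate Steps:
(27898 + A(9 + 28))/(37964 - 43496) = (27898 + (9 + 28))/(37964 - 43496) = (27898 + 37)/(-5532) = 27935*(-1/5532) = -27935/5532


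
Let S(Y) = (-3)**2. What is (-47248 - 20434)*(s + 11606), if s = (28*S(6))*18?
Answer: -1092522844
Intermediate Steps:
S(Y) = 9
s = 4536 (s = (28*9)*18 = 252*18 = 4536)
(-47248 - 20434)*(s + 11606) = (-47248 - 20434)*(4536 + 11606) = -67682*16142 = -1092522844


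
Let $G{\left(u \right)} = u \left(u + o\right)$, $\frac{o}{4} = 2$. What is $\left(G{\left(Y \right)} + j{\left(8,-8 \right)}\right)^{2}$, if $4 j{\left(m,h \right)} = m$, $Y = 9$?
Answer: $24025$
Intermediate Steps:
$j{\left(m,h \right)} = \frac{m}{4}$
$o = 8$ ($o = 4 \cdot 2 = 8$)
$G{\left(u \right)} = u \left(8 + u\right)$ ($G{\left(u \right)} = u \left(u + 8\right) = u \left(8 + u\right)$)
$\left(G{\left(Y \right)} + j{\left(8,-8 \right)}\right)^{2} = \left(9 \left(8 + 9\right) + \frac{1}{4} \cdot 8\right)^{2} = \left(9 \cdot 17 + 2\right)^{2} = \left(153 + 2\right)^{2} = 155^{2} = 24025$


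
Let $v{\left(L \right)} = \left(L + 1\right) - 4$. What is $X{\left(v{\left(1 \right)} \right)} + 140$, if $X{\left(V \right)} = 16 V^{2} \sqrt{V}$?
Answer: $140 + 64 i \sqrt{2} \approx 140.0 + 90.51 i$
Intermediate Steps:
$v{\left(L \right)} = -3 + L$ ($v{\left(L \right)} = \left(1 + L\right) - 4 = -3 + L$)
$X{\left(V \right)} = 16 V^{\frac{5}{2}}$
$X{\left(v{\left(1 \right)} \right)} + 140 = 16 \left(-3 + 1\right)^{\frac{5}{2}} + 140 = 16 \left(-2\right)^{\frac{5}{2}} + 140 = 16 \cdot 4 i \sqrt{2} + 140 = 64 i \sqrt{2} + 140 = 140 + 64 i \sqrt{2}$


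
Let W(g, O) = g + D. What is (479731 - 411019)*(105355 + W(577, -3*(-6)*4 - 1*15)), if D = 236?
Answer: 7295015616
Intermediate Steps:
W(g, O) = 236 + g (W(g, O) = g + 236 = 236 + g)
(479731 - 411019)*(105355 + W(577, -3*(-6)*4 - 1*15)) = (479731 - 411019)*(105355 + (236 + 577)) = 68712*(105355 + 813) = 68712*106168 = 7295015616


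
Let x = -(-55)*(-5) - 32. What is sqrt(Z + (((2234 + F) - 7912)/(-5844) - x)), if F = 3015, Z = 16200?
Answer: sqrt(140942043231)/2922 ≈ 128.48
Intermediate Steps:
x = -307 (x = -55*5 - 32 = -275 - 32 = -307)
sqrt(Z + (((2234 + F) - 7912)/(-5844) - x)) = sqrt(16200 + (((2234 + 3015) - 7912)/(-5844) - 1*(-307))) = sqrt(16200 + ((5249 - 7912)*(-1/5844) + 307)) = sqrt(16200 + (-2663*(-1/5844) + 307)) = sqrt(16200 + (2663/5844 + 307)) = sqrt(16200 + 1796771/5844) = sqrt(96469571/5844) = sqrt(140942043231)/2922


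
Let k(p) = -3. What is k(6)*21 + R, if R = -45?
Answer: -108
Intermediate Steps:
k(6)*21 + R = -3*21 - 45 = -63 - 45 = -108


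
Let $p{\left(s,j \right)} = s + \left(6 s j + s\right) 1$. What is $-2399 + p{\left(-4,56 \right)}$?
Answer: $-3751$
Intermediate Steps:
$p{\left(s,j \right)} = 2 s + 6 j s$ ($p{\left(s,j \right)} = s + \left(6 j s + s\right) 1 = s + \left(s + 6 j s\right) 1 = s + \left(s + 6 j s\right) = 2 s + 6 j s$)
$-2399 + p{\left(-4,56 \right)} = -2399 + 2 \left(-4\right) \left(1 + 3 \cdot 56\right) = -2399 + 2 \left(-4\right) \left(1 + 168\right) = -2399 + 2 \left(-4\right) 169 = -2399 - 1352 = -3751$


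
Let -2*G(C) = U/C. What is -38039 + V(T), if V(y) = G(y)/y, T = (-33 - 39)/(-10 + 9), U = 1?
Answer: -394388353/10368 ≈ -38039.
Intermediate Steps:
G(C) = -1/(2*C)
T = 72 (T = -72/(-1) = -72*(-1) = 72)
V(y) = -1/(2*y**2) (V(y) = (-1/(2*y))/y = -1/(2*y**2))
-38039 + V(T) = -38039 - 1/2/72**2 = -38039 - 1/2*1/5184 = -38039 - 1/10368 = -394388353/10368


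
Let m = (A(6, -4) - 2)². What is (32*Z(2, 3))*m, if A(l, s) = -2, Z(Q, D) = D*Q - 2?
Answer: 2048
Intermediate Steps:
Z(Q, D) = -2 + D*Q
m = 16 (m = (-2 - 2)² = (-4)² = 16)
(32*Z(2, 3))*m = (32*(-2 + 3*2))*16 = (32*(-2 + 6))*16 = (32*4)*16 = 128*16 = 2048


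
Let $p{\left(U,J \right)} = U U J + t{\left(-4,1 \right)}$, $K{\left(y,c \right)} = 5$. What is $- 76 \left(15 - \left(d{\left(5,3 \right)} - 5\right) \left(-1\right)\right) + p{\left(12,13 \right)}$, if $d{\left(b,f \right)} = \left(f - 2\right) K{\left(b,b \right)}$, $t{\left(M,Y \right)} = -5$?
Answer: $727$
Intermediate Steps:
$d{\left(b,f \right)} = -10 + 5 f$ ($d{\left(b,f \right)} = \left(f - 2\right) 5 = \left(-2 + f\right) 5 = -10 + 5 f$)
$p{\left(U,J \right)} = -5 + J U^{2}$ ($p{\left(U,J \right)} = U U J - 5 = U^{2} J - 5 = J U^{2} - 5 = -5 + J U^{2}$)
$- 76 \left(15 - \left(d{\left(5,3 \right)} - 5\right) \left(-1\right)\right) + p{\left(12,13 \right)} = - 76 \left(15 - \left(\left(-10 + 5 \cdot 3\right) - 5\right) \left(-1\right)\right) - \left(5 - 13 \cdot 12^{2}\right) = - 76 \left(15 - \left(\left(-10 + 15\right) - 5\right) \left(-1\right)\right) + \left(-5 + 13 \cdot 144\right) = - 76 \left(15 - \left(5 - 5\right) \left(-1\right)\right) + \left(-5 + 1872\right) = - 76 \left(15 - 0 \left(-1\right)\right) + 1867 = - 76 \left(15 - 0\right) + 1867 = - 76 \left(15 + 0\right) + 1867 = \left(-76\right) 15 + 1867 = -1140 + 1867 = 727$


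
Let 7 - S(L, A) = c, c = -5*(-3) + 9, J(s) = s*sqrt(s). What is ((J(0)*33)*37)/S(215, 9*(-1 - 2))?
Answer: 0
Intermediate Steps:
J(s) = s**(3/2)
c = 24 (c = 15 + 9 = 24)
S(L, A) = -17 (S(L, A) = 7 - 1*24 = 7 - 24 = -17)
((J(0)*33)*37)/S(215, 9*(-1 - 2)) = ((0**(3/2)*33)*37)/(-17) = ((0*33)*37)*(-1/17) = (0*37)*(-1/17) = 0*(-1/17) = 0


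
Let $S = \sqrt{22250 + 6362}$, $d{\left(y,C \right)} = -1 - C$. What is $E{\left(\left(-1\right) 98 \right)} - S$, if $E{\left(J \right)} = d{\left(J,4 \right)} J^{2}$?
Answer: $-48020 - 2 \sqrt{7153} \approx -48189.0$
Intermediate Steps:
$S = 2 \sqrt{7153}$ ($S = \sqrt{28612} = 2 \sqrt{7153} \approx 169.15$)
$E{\left(J \right)} = - 5 J^{2}$ ($E{\left(J \right)} = \left(-1 - 4\right) J^{2} = - 5 J^{2}$)
$E{\left(\left(-1\right) 98 \right)} - S = - 5 \left(\left(-1\right) 98\right)^{2} - 2 \sqrt{7153} = - 5 \left(-98\right)^{2} - 2 \sqrt{7153} = \left(-5\right) 9604 - 2 \sqrt{7153} = -48020 - 2 \sqrt{7153}$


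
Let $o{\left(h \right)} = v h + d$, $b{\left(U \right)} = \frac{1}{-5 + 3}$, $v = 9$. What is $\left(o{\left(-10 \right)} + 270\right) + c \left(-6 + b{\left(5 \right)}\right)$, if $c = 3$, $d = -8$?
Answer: $\frac{305}{2} \approx 152.5$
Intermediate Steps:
$b{\left(U \right)} = - \frac{1}{2}$ ($b{\left(U \right)} = \frac{1}{-2} = - \frac{1}{2}$)
$o{\left(h \right)} = -8 + 9 h$ ($o{\left(h \right)} = 9 h - 8 = -8 + 9 h$)
$\left(o{\left(-10 \right)} + 270\right) + c \left(-6 + b{\left(5 \right)}\right) = \left(\left(-8 + 9 \left(-10\right)\right) + 270\right) + 3 \left(-6 - \frac{1}{2}\right) = \left(\left(-8 - 90\right) + 270\right) + 3 \left(- \frac{13}{2}\right) = \left(-98 + 270\right) - \frac{39}{2} = 172 - \frac{39}{2} = \frac{305}{2}$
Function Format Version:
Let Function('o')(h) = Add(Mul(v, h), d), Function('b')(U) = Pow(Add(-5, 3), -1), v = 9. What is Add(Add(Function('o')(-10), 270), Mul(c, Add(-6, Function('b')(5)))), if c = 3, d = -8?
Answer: Rational(305, 2) ≈ 152.50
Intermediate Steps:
Function('b')(U) = Rational(-1, 2) (Function('b')(U) = Pow(-2, -1) = Rational(-1, 2))
Function('o')(h) = Add(-8, Mul(9, h)) (Function('o')(h) = Add(Mul(9, h), -8) = Add(-8, Mul(9, h)))
Add(Add(Function('o')(-10), 270), Mul(c, Add(-6, Function('b')(5)))) = Add(Add(Add(-8, Mul(9, -10)), 270), Mul(3, Add(-6, Rational(-1, 2)))) = Add(Add(Add(-8, -90), 270), Mul(3, Rational(-13, 2))) = Add(Add(-98, 270), Rational(-39, 2)) = Add(172, Rational(-39, 2)) = Rational(305, 2)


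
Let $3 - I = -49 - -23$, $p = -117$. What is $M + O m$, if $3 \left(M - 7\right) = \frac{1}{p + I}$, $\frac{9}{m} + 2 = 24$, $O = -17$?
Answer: $\frac{1}{24} \approx 0.041667$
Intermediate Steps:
$m = \frac{9}{22}$ ($m = \frac{9}{-2 + 24} = \frac{9}{22} \approx 0.40909$)
$I = 29$ ($I = 3 - \left(-49 - -23\right) = 3 - \left(-49 + 23\right) = 3 - -26 = 3 + 26 = 29$)
$M = \frac{1847}{264}$ ($M = 7 + \frac{1}{3 \left(-117 + 29\right)} = 7 + \frac{1}{3 \left(-88\right)} = 7 + \frac{1}{3} \left(- \frac{1}{88}\right) = 7 - \frac{1}{264} = \frac{1847}{264} \approx 6.9962$)
$M + O m = \frac{1847}{264} - \frac{153}{22} = \frac{1}{24}$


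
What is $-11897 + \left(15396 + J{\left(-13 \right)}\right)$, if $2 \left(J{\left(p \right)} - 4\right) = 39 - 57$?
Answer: $3494$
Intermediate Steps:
$J{\left(p \right)} = -5$ ($J{\left(p \right)} = 4 + \frac{39 - 57}{2} = 4 + \frac{1}{2} \left(-18\right) = 4 - 9 = -5$)
$-11897 + \left(15396 + J{\left(-13 \right)}\right) = -11897 + \left(15396 - 5\right) = -11897 + 15391 = 3494$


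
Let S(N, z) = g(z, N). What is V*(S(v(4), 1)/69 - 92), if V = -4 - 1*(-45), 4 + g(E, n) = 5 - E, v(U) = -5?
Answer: -3772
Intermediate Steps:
g(E, n) = 1 - E (g(E, n) = -4 + (5 - E) = 1 - E)
S(N, z) = 1 - z
V = 41 (V = -4 + 45 = 41)
V*(S(v(4), 1)/69 - 92) = 41*((1 - 1*1)/69 - 92) = 41*((1 - 1)*(1/69) - 92) = 41*(0*(1/69) - 92) = 41*(0 - 92) = 41*(-92) = -3772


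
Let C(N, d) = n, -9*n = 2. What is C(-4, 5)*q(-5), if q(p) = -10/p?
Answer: -4/9 ≈ -0.44444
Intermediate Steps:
n = -2/9 (n = -⅑*2 = -2/9 ≈ -0.22222)
C(N, d) = -2/9
C(-4, 5)*q(-5) = -(-20)/(9*(-5)) = -(-20)*(-1)/(9*5) = -2/9*2 = -4/9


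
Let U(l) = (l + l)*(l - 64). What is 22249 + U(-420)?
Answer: 428809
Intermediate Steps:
U(l) = 2*l*(-64 + l) (U(l) = (2*l)*(-64 + l) = 2*l*(-64 + l))
22249 + U(-420) = 22249 + 2*(-420)*(-64 - 420) = 22249 + 2*(-420)*(-484) = 22249 + 406560 = 428809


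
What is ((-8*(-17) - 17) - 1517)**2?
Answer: 1954404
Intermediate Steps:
((-8*(-17) - 17) - 1517)**2 = ((136 - 17) - 1517)**2 = (119 - 1517)**2 = (-1398)**2 = 1954404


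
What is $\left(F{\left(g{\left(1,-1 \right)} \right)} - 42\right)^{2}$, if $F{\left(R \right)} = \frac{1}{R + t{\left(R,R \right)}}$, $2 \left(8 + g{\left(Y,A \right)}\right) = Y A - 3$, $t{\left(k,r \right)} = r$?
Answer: $\frac{707281}{400} \approx 1768.2$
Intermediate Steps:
$g{\left(Y,A \right)} = - \frac{19}{2} + \frac{A Y}{2}$ ($g{\left(Y,A \right)} = -8 + \frac{Y A - 3}{2} = -8 + \frac{A Y - 3}{2} = -8 + \frac{-3 + A Y}{2} = -8 + \left(- \frac{3}{2} + \frac{A Y}{2}\right) = - \frac{19}{2} + \frac{A Y}{2}$)
$F{\left(R \right)} = \frac{1}{2 R}$ ($F{\left(R \right)} = \frac{1}{R + R} = \frac{1}{2 R}$)
$\left(F{\left(g{\left(1,-1 \right)} \right)} - 42\right)^{2} = \left(\frac{1}{2 \left(- \frac{19}{2} + \frac{1}{2} \left(-1\right) 1\right)} - 42\right)^{2} = \left(\frac{1}{2 \left(- \frac{19}{2} - \frac{1}{2}\right)} - 42\right)^{2} = \left(\frac{1}{2 \left(-10\right)} - 42\right)^{2} = \left(\frac{1}{2} \left(- \frac{1}{10}\right) - 42\right)^{2} = \left(- \frac{1}{20} - 42\right)^{2} = \left(- \frac{841}{20}\right)^{2} = \frac{707281}{400}$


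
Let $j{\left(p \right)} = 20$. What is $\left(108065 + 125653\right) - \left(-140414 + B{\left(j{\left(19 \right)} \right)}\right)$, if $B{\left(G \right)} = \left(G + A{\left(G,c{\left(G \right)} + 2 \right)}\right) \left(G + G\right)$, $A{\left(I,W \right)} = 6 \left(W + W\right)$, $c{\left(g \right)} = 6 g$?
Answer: $314772$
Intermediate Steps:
$A{\left(I,W \right)} = 12 W$ ($A{\left(I,W \right)} = 6 \cdot 2 W = 12 W$)
$B{\left(G \right)} = 2 G \left(24 + 73 G\right)$ ($B{\left(G \right)} = \left(G + 12 \left(6 G + 2\right)\right) \left(G + G\right) = \left(G + 12 \left(2 + 6 G\right)\right) 2 G = \left(G + \left(24 + 72 G\right)\right) 2 G = \left(24 + 73 G\right) 2 G = 2 G \left(24 + 73 G\right)$)
$\left(108065 + 125653\right) - \left(-140414 + B{\left(j{\left(19 \right)} \right)}\right) = \left(108065 + 125653\right) + \left(140414 - 2 \cdot 20 \left(24 + 73 \cdot 20\right)\right) = 233718 + \left(140414 - 2 \cdot 20 \left(24 + 1460\right)\right) = 233718 + \left(140414 - 2 \cdot 20 \cdot 1484\right) = 233718 + \left(140414 - 59360\right) = 233718 + 81054 = 314772$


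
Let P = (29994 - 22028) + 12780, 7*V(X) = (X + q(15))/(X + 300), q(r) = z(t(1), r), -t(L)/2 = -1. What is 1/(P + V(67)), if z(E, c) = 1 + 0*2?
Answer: 2569/53296542 ≈ 4.8202e-5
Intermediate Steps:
t(L) = 2 (t(L) = -2*(-1) = 2)
z(E, c) = 1 (z(E, c) = 1 + 0 = 1)
q(r) = 1
V(X) = (1 + X)/(7*(300 + X)) (V(X) = ((X + 1)/(X + 300))/7 = ((1 + X)/(300 + X))/7 = (1 + X)/(7*(300 + X)))
P = 20746 (P = 7966 + 12780 = 20746)
1/(P + V(67)) = 1/(20746 + (1 + 67)/(7*(300 + 67))) = 1/(20746 + (⅐)*68/367) = 1/(20746 + (⅐)*(1/367)*68) = 1/(20746 + 68/2569) = 1/(53296542/2569) = 2569/53296542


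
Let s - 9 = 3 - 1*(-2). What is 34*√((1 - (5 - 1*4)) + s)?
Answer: 34*√14 ≈ 127.22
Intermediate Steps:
s = 14 (s = 9 + (3 - 1*(-2)) = 9 + (3 + 2) = 9 + 5 = 14)
34*√((1 - (5 - 1*4)) + s) = 34*√((1 - (5 - 1*4)) + 14) = 34*√((1 - (5 - 4)) + 14) = 34*√((1 - 1*1) + 14) = 34*√((1 - 1) + 14) = 34*√(0 + 14) = 34*√14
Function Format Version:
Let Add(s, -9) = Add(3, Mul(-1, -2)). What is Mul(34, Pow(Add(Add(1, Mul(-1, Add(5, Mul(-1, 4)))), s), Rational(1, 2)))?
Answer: Mul(34, Pow(14, Rational(1, 2))) ≈ 127.22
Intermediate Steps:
s = 14 (s = Add(9, Add(3, Mul(-1, -2))) = Add(9, Add(3, 2)) = Add(9, 5) = 14)
Mul(34, Pow(Add(Add(1, Mul(-1, Add(5, Mul(-1, 4)))), s), Rational(1, 2))) = Mul(34, Pow(Add(Add(1, Mul(-1, Add(5, Mul(-1, 4)))), 14), Rational(1, 2))) = Mul(34, Pow(Add(Add(1, Mul(-1, Add(5, -4))), 14), Rational(1, 2))) = Mul(34, Pow(Add(Add(1, Mul(-1, 1)), 14), Rational(1, 2))) = Mul(34, Pow(Add(Add(1, -1), 14), Rational(1, 2))) = Mul(34, Pow(Add(0, 14), Rational(1, 2))) = Mul(34, Pow(14, Rational(1, 2)))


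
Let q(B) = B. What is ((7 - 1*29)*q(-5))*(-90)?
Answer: -9900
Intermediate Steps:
((7 - 1*29)*q(-5))*(-90) = ((7 - 1*29)*(-5))*(-90) = ((7 - 29)*(-5))*(-90) = -22*(-5)*(-90) = 110*(-90) = -9900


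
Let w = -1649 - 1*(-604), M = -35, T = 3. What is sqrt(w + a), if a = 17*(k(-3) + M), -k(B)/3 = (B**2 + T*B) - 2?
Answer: I*sqrt(1538) ≈ 39.217*I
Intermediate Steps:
w = -1045 (w = -1649 + 604 = -1045)
k(B) = 6 - 9*B - 3*B**2 (k(B) = -3*((B**2 + 3*B) - 2) = -3*(-2 + B**2 + 3*B) = 6 - 9*B - 3*B**2)
a = -493 (a = 17*((6 - 9*(-3) - 3*(-3)**2) - 35) = 17*((6 + 27 - 3*9) - 35) = 17*((6 + 27 - 27) - 35) = 17*(6 - 35) = 17*(-29) = -493)
sqrt(w + a) = sqrt(-1045 - 493) = sqrt(-1538) = I*sqrt(1538)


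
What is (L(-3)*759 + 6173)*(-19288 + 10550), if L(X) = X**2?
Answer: -113628952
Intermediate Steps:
(L(-3)*759 + 6173)*(-19288 + 10550) = ((-3)**2*759 + 6173)*(-19288 + 10550) = (9*759 + 6173)*(-8738) = (6831 + 6173)*(-8738) = 13004*(-8738) = -113628952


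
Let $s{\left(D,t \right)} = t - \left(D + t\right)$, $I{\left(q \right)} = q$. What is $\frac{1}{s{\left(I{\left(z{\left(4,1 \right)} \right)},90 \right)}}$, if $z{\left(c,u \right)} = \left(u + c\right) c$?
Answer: $- \frac{1}{20} \approx -0.05$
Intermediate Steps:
$z{\left(c,u \right)} = c \left(c + u\right)$ ($z{\left(c,u \right)} = \left(c + u\right) c = c \left(c + u\right)$)
$s{\left(D,t \right)} = - D$ ($s{\left(D,t \right)} = t - \left(D + t\right) = - D$)
$\frac{1}{s{\left(I{\left(z{\left(4,1 \right)} \right)},90 \right)}} = \frac{1}{\left(-1\right) 4 \left(4 + 1\right)} = \frac{1}{\left(-1\right) 4 \cdot 5} = \frac{1}{\left(-1\right) 20} = \frac{1}{-20} = - \frac{1}{20}$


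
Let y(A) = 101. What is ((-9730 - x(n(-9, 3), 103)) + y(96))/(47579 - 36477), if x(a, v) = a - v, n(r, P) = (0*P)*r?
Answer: -4763/5551 ≈ -0.85804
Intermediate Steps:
n(r, P) = 0 (n(r, P) = 0*r = 0)
((-9730 - x(n(-9, 3), 103)) + y(96))/(47579 - 36477) = ((-9730 - (0 - 1*103)) + 101)/(47579 - 36477) = ((-9730 - (0 - 103)) + 101)/11102 = ((-9730 - 1*(-103)) + 101)*(1/11102) = ((-9730 + 103) + 101)*(1/11102) = (-9627 + 101)*(1/11102) = -9526*1/11102 = -4763/5551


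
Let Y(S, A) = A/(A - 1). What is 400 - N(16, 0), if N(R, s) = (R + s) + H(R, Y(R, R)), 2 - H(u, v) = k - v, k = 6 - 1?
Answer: 5789/15 ≈ 385.93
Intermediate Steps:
k = 5
Y(S, A) = A/(-1 + A)
H(u, v) = -3 + v (H(u, v) = 2 - (5 - v) = 2 + (-5 + v) = -3 + v)
N(R, s) = -3 + R + s + R/(-1 + R) (N(R, s) = (R + s) + (-3 + R/(-1 + R)) = -3 + R + s + R/(-1 + R))
400 - N(16, 0) = 400 - (16 + (-1 + 16)*(-3 + 16 + 0))/(-1 + 16) = 400 - (16 + 15*13)/15 = 400 - (16 + 195)/15 = 400 - 211/15 = 5789/15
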